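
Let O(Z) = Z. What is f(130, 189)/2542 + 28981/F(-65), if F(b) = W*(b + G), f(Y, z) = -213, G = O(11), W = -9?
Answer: 18391546/308853 ≈ 59.548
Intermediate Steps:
G = 11
F(b) = -99 - 9*b (F(b) = -9*(b + 11) = -9*(11 + b) = -99 - 9*b)
f(130, 189)/2542 + 28981/F(-65) = -213/2542 + 28981/(-99 - 9*(-65)) = -213*1/2542 + 28981/(-99 + 585) = -213/2542 + 28981/486 = 18391546/308853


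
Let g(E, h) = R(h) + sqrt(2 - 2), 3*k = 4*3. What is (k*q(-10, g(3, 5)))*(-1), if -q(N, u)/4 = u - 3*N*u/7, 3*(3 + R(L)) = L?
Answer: -2368/21 ≈ -112.76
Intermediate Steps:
R(L) = -3 + L/3
k = 4 (k = (4*3)/3 = (1/3)*12 = 4)
g(E, h) = -3 + h/3 (g(E, h) = (-3 + h/3) + sqrt(2 - 2) = (-3 + h/3) + sqrt(0) = (-3 + h/3) + 0 = -3 + h/3)
q(N, u) = -4*u + 12*N*u/7 (q(N, u) = -4*(u - 3*N*u/7) = -4*u + 12*N*u/7)
(k*q(-10, g(3, 5)))*(-1) = (4*(4*(-3 + (1/3)*5)*(-7 + 3*(-10))/7))*(-1) = (4*(4*(-3 + 5/3)*(-7 - 30)/7))*(-1) = (4*((4/7)*(-4/3)*(-37)))*(-1) = (4*(592/21))*(-1) = (2368/21)*(-1) = -2368/21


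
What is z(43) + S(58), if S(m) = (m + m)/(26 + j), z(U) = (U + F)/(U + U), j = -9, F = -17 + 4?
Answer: 5243/731 ≈ 7.1724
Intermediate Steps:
F = -13
z(U) = (-13 + U)/(2*U) (z(U) = (U - 13)/(U + U) = (-13 + U)/((2*U)) = (-13 + U)*(1/(2*U)) = (-13 + U)/(2*U))
S(m) = 2*m/17 (S(m) = (m + m)/(26 - 9) = (2*m)/17 = (2*m)*(1/17) = 2*m/17)
z(43) + S(58) = (½)*(-13 + 43)/43 + (2/17)*58 = (½)*(1/43)*30 + 116/17 = 15/43 + 116/17 = 5243/731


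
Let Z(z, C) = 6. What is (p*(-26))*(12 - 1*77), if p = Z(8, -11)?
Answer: 10140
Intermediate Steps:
p = 6
(p*(-26))*(12 - 1*77) = (6*(-26))*(12 - 1*77) = -156*(12 - 77) = -156*(-65) = 10140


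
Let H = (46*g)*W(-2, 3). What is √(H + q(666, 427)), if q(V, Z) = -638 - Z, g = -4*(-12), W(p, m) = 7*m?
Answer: √45303 ≈ 212.84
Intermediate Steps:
g = 48
H = 46368 (H = (46*48)*(7*3) = 2208*21 = 46368)
√(H + q(666, 427)) = √(46368 + (-638 - 1*427)) = √(46368 + (-638 - 427)) = √(46368 - 1065) = √45303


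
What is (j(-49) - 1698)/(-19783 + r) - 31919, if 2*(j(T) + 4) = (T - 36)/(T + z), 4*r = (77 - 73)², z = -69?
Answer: -148992511049/4667844 ≈ -31919.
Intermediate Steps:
r = 4 (r = (77 - 73)²/4 = (¼)*4² = (¼)*16 = 4)
j(T) = -4 + (-36 + T)/(2*(-69 + T)) (j(T) = -4 + ((T - 36)/(T - 69))/2 = -4 + ((-36 + T)/(-69 + T))/2 = -4 + (-36 + T)/(2*(-69 + T)))
(j(-49) - 1698)/(-19783 + r) - 31919 = ((516 - 7*(-49))/(2*(-69 - 49)) - 1698)/(-19783 + 4) - 31919 = ((½)*(516 + 343)/(-118) - 1698)/(-19779) - 31919 = ((½)*(-1/118)*859 - 1698)*(-1/19779) - 31919 = (-859/236 - 1698)*(-1/19779) - 31919 = -401587/236*(-1/19779) - 31919 = 401587/4667844 - 31919 = -148992511049/4667844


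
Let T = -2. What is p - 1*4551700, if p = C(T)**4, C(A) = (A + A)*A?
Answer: -4547604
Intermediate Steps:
C(A) = 2*A**2 (C(A) = (2*A)*A = 2*A**2)
p = 4096 (p = (2*(-2)**2)**4 = (2*4)**4 = 8**4 = 4096)
p - 1*4551700 = 4096 - 1*4551700 = 4096 - 4551700 = -4547604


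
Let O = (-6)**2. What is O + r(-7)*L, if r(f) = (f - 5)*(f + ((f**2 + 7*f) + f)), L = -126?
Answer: -21132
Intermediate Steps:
O = 36
r(f) = (-5 + f)*(f**2 + 9*f) (r(f) = (-5 + f)*(f + (f**2 + 8*f)) = (-5 + f)*(f**2 + 9*f))
O + r(-7)*L = 36 - 7*(-45 + (-7)**2 + 4*(-7))*(-126) = 36 - 7*(-45 + 49 - 28)*(-126) = 36 - 7*(-24)*(-126) = 36 + 168*(-126) = 36 - 21168 = -21132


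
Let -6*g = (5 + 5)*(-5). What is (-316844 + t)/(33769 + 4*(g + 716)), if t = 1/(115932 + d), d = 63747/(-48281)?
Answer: -1773454808050099/205230602900285 ≈ -8.6413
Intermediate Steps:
g = 25/3 (g = -(5 + 5)*(-5)/6 = -5*(-5)/3 = -1/6*(-50) = 25/3 ≈ 8.3333)
d = -63747/48281 (d = 63747*(-1/48281) = -63747/48281 ≈ -1.3203)
t = 48281/5597249145 (t = 1/(115932 - 63747/48281) = 1/(5597249145/48281) = 48281/5597249145 ≈ 8.6259e-6)
(-316844 + t)/(33769 + 4*(g + 716)) = (-316844 + 48281/5597249145)/(33769 + 4*(25/3 + 716)) = -1773454808050099/(5597249145*(33769 + 4*(2173/3))) = -1773454808050099/(5597249145*(33769 + 8692/3)) = -1773454808050099/(5597249145*109999/3) = -1773454808050099/5597249145*3/109999 = -1773454808050099/205230602900285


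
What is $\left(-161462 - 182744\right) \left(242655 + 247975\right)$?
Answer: $-168877789780$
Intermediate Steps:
$\left(-161462 - 182744\right) \left(242655 + 247975\right) = \left(-344206\right) 490630 = -168877789780$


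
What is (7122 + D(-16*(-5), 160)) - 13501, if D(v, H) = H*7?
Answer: -5259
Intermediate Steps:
D(v, H) = 7*H
(7122 + D(-16*(-5), 160)) - 13501 = (7122 + 7*160) - 13501 = (7122 + 1120) - 13501 = 8242 - 13501 = -5259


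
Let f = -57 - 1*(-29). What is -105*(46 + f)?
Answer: -1890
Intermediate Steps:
f = -28 (f = -57 + 29 = -28)
-105*(46 + f) = -105*(46 - 28) = -105*18 = -1890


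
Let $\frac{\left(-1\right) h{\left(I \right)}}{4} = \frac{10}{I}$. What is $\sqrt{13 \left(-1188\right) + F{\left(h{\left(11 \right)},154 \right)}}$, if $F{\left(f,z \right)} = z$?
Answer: $i \sqrt{15290} \approx 123.65 i$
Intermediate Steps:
$h{\left(I \right)} = - \frac{40}{I}$ ($h{\left(I \right)} = - 4 \frac{10}{I} = - \frac{40}{I}$)
$\sqrt{13 \left(-1188\right) + F{\left(h{\left(11 \right)},154 \right)}} = \sqrt{13 \left(-1188\right) + 154} = \sqrt{-15444 + 154} = \sqrt{-15290} = i \sqrt{15290}$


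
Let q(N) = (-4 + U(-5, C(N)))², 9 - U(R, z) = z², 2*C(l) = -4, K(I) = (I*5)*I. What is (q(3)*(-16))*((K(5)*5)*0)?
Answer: 0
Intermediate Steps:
K(I) = 5*I² (K(I) = (5*I)*I = 5*I²)
C(l) = -2 (C(l) = (½)*(-4) = -2)
U(R, z) = 9 - z²
q(N) = 1 (q(N) = (-4 + (9 - 1*(-2)²))² = (-4 + (9 - 1*4))² = (-4 + (9 - 4))² = (-4 + 5)² = 1² = 1)
(q(3)*(-16))*((K(5)*5)*0) = (1*(-16))*(((5*5²)*5)*0) = -16*(5*25)*5*0 = -16*125*5*0 = -10000*0 = -16*0 = 0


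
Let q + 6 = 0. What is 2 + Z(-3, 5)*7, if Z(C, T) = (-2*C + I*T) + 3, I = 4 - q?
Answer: 415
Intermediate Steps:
q = -6 (q = -6 + 0 = -6)
I = 10 (I = 4 - 1*(-6) = 4 + 6 = 10)
Z(C, T) = 3 - 2*C + 10*T (Z(C, T) = (-2*C + 10*T) + 3 = 3 - 2*C + 10*T)
2 + Z(-3, 5)*7 = 2 + (3 - 2*(-3) + 10*5)*7 = 2 + (3 + 6 + 50)*7 = 2 + 59*7 = 2 + 413 = 415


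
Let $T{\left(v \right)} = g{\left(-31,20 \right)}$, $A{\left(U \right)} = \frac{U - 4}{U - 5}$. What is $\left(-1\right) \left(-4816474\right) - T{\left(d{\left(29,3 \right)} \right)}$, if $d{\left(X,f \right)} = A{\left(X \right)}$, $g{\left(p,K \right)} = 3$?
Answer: $4816471$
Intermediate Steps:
$A{\left(U \right)} = \frac{-4 + U}{-5 + U}$
$d{\left(X,f \right)} = \frac{-4 + X}{-5 + X}$
$T{\left(v \right)} = 3$
$\left(-1\right) \left(-4816474\right) - T{\left(d{\left(29,3 \right)} \right)} = \left(-1\right) \left(-4816474\right) - 3 = 4816474 - 3 = 4816471$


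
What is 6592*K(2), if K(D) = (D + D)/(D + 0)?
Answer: 13184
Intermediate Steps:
K(D) = 2 (K(D) = (2*D)/D = 2)
6592*K(2) = 6592*2 = 13184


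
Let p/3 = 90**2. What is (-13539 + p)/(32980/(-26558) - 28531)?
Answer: -47631773/126293213 ≈ -0.37715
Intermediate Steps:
p = 24300 (p = 3*90**2 = 3*8100 = 24300)
(-13539 + p)/(32980/(-26558) - 28531) = (-13539 + 24300)/(32980/(-26558) - 28531) = 10761/(32980*(-1/26558) - 28531) = 10761/(-16490/13279 - 28531) = 10761/(-378879639/13279) = 10761*(-13279/378879639) = -47631773/126293213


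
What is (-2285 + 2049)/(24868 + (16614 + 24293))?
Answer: -236/65775 ≈ -0.0035880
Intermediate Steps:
(-2285 + 2049)/(24868 + (16614 + 24293)) = -236/(24868 + 40907) = -236/65775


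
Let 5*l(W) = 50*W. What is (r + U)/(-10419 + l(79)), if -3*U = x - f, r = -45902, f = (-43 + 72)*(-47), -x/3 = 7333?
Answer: 117070/28887 ≈ 4.0527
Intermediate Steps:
x = -21999 (x = -3*7333 = -21999)
l(W) = 10*W (l(W) = (50*W)/5 = 10*W)
f = -1363 (f = 29*(-47) = -1363)
U = 20636/3 (U = -(-21999 - 1*(-1363))/3 = -(-21999 + 1363)/3 = -1/3*(-20636) = 20636/3 ≈ 6878.7)
(r + U)/(-10419 + l(79)) = (-45902 + 20636/3)/(-10419 + 10*79) = -117070/(3*(-10419 + 790)) = -117070/3/(-9629) = -117070/3*(-1/9629) = 117070/28887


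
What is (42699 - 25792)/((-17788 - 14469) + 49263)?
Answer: 1537/1546 ≈ 0.99418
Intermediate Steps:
(42699 - 25792)/((-17788 - 14469) + 49263) = 16907/(-32257 + 49263) = 16907/17006 = 16907*(1/17006) = 1537/1546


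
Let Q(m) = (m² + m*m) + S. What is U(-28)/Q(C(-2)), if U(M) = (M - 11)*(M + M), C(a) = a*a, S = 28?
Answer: 182/5 ≈ 36.400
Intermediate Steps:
C(a) = a²
U(M) = 2*M*(-11 + M) (U(M) = (-11 + M)*(2*M) = 2*M*(-11 + M))
Q(m) = 28 + 2*m² (Q(m) = (m² + m*m) + 28 = (m² + m²) + 28 = 2*m² + 28 = 28 + 2*m²)
U(-28)/Q(C(-2)) = (2*(-28)*(-11 - 28))/(28 + 2*((-2)²)²) = (2*(-28)*(-39))/(28 + 2*4²) = 2184/(28 + 2*16) = 2184/(28 + 32) = 2184/60 = 2184*(1/60) = 182/5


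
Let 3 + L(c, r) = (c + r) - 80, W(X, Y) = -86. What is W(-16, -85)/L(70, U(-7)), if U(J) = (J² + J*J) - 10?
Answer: -86/75 ≈ -1.1467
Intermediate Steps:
U(J) = -10 + 2*J² (U(J) = (J² + J²) - 10 = 2*J² - 10 = -10 + 2*J²)
L(c, r) = -83 + c + r (L(c, r) = -3 + ((c + r) - 80) = -3 + (-80 + c + r) = -83 + c + r)
W(-16, -85)/L(70, U(-7)) = -86/(-83 + 70 + (-10 + 2*(-7)²)) = -86/(-83 + 70 + (-10 + 2*49)) = -86/(-83 + 70 + (-10 + 98)) = -86/(-83 + 70 + 88) = -86/75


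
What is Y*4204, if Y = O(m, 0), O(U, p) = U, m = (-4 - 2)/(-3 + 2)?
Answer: 25224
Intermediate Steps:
m = 6 (m = -6/(-1) = -6*(-1) = 6)
Y = 6
Y*4204 = 6*4204 = 25224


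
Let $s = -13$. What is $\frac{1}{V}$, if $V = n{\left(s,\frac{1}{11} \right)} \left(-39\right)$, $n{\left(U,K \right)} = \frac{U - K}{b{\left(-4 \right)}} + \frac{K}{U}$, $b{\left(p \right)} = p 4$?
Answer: $- \frac{11}{348} \approx -0.031609$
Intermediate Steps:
$b{\left(p \right)} = 4 p$
$n{\left(U,K \right)} = - \frac{U}{16} + \frac{K}{16} + \frac{K}{U}$ ($n{\left(U,K \right)} = \frac{U - K}{4 \left(-4\right)} + \frac{K}{U} = \frac{U - K}{-16} + \frac{K}{U} = \left(U - K\right) \left(- \frac{1}{16}\right) + \frac{K}{U} = \left(- \frac{U}{16} + \frac{K}{16}\right) + \frac{K}{U} = - \frac{U}{16} + \frac{K}{16} + \frac{K}{U}$)
$V = - \frac{348}{11}$ ($V = \frac{\frac{1}{11} + \frac{1}{16} \left(-13\right) \left(\frac{1}{11} - -13\right)}{-13} \left(-39\right) = - \frac{\frac{1}{11} + \frac{1}{16} \left(-13\right) \left(\frac{1}{11} + 13\right)}{13} \left(-39\right) = - \frac{\frac{1}{11} + \frac{1}{16} \left(-13\right) \frac{144}{11}}{13} \left(-39\right) = - \frac{\frac{1}{11} - \frac{117}{11}}{13} \left(-39\right) = \left(- \frac{1}{13}\right) \left(- \frac{116}{11}\right) \left(-39\right) = \frac{116}{143} \left(-39\right) = - \frac{348}{11} \approx -31.636$)
$\frac{1}{V} = \frac{1}{- \frac{348}{11}} = - \frac{11}{348}$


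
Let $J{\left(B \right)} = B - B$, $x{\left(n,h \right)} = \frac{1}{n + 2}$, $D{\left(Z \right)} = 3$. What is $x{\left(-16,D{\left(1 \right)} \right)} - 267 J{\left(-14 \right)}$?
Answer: $- \frac{1}{14} \approx -0.071429$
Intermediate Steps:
$x{\left(n,h \right)} = \frac{1}{2 + n}$
$J{\left(B \right)} = 0$
$x{\left(-16,D{\left(1 \right)} \right)} - 267 J{\left(-14 \right)} = \frac{1}{2 - 16} - 0 = \frac{1}{-14} + 0 = - \frac{1}{14} + 0 = - \frac{1}{14}$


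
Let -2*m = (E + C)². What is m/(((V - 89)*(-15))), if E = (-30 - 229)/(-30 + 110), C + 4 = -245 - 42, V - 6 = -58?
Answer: -554084521/27072000 ≈ -20.467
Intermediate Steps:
V = -52 (V = 6 - 58 = -52)
C = -291 (C = -4 + (-245 - 42) = -4 - 287 = -291)
E = -259/80 ≈ -3.2375
m = -554084521/12800 (m = -(-259/80 - 291)²/2 = -(-23539/80)²/2 = -½*554084521/6400 = -554084521/12800 ≈ -43288.)
m/(((V - 89)*(-15))) = -554084521*(-1/(15*(-52 - 89)))/12800 = -554084521/(12800*((-141*(-15)))) = -554084521/12800/2115 = -554084521/12800*1/2115 = -554084521/27072000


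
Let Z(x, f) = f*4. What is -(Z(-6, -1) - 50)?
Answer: 54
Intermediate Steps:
Z(x, f) = 4*f
-(Z(-6, -1) - 50) = -(4*(-1) - 50) = -(-4 - 50) = -1*(-54) = 54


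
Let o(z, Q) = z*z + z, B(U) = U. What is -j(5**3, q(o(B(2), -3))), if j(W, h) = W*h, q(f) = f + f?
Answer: -1500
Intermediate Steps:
o(z, Q) = z + z**2 (o(z, Q) = z**2 + z = z + z**2)
q(f) = 2*f
-j(5**3, q(o(B(2), -3))) = -5**3*2*(2*(1 + 2)) = -125*2*(2*3) = -125*2*6 = -125*12 = -1*1500 = -1500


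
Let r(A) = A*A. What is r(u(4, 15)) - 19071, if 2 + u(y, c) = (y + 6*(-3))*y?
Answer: -15707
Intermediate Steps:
u(y, c) = -2 + y*(-18 + y) (u(y, c) = -2 + (y + 6*(-3))*y = -2 + (y - 18)*y = -2 + (-18 + y)*y = -2 + y*(-18 + y))
r(A) = A²
r(u(4, 15)) - 19071 = (-2 + 4² - 18*4)² - 19071 = (-2 + 16 - 72)² - 19071 = (-58)² - 19071 = 3364 - 19071 = -15707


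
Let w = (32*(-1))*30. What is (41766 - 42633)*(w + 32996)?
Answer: -27775212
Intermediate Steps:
w = -960 (w = -32*30 = -960)
(41766 - 42633)*(w + 32996) = (41766 - 42633)*(-960 + 32996) = -867*32036 = -27775212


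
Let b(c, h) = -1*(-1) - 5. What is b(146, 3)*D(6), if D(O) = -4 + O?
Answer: -8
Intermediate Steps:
b(c, h) = -4 (b(c, h) = 1 - 5 = -4)
b(146, 3)*D(6) = -4*(-4 + 6) = -4*2 = -8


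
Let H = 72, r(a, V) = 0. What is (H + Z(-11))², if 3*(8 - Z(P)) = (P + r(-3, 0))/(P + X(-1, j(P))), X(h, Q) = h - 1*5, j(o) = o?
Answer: 16556761/2601 ≈ 6365.5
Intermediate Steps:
X(h, Q) = -5 + h (X(h, Q) = h - 5 = -5 + h)
Z(P) = 8 - P/(3*(-6 + P)) (Z(P) = 8 - (P + 0)/(3*(P + (-5 - 1))) = 8 - P/(3*(P - 6)) = 8 - P/(3*(-6 + P)))
(H + Z(-11))² = (72 + (-144 + 23*(-11))/(3*(-6 - 11)))² = (72 + (⅓)*(-144 - 253)/(-17))² = (72 + (⅓)*(-1/17)*(-397))² = (72 + 397/51)² = (4069/51)² = 16556761/2601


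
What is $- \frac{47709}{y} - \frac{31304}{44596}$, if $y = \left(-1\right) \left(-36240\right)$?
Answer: $- \frac{271840627}{134679920} \approx -2.0184$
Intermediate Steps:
$y = 36240$
$- \frac{47709}{y} - \frac{31304}{44596} = - \frac{47709}{36240} - \frac{31304}{44596} = \left(-47709\right) \frac{1}{36240} - \frac{7826}{11149} = - \frac{15903}{12080} - \frac{7826}{11149} = - \frac{271840627}{134679920}$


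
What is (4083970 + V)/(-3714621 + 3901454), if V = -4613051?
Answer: -529081/186833 ≈ -2.8318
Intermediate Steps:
(4083970 + V)/(-3714621 + 3901454) = (4083970 - 4613051)/(-3714621 + 3901454) = -529081/186833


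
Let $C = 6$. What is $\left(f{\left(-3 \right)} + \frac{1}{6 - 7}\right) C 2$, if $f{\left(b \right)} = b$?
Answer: $-48$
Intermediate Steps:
$\left(f{\left(-3 \right)} + \frac{1}{6 - 7}\right) C 2 = \left(-3 + \frac{1}{6 - 7}\right) 6 \cdot 2 = \left(-3 + \frac{1}{-1}\right) 12 = \left(-3 - 1\right) 12 = \left(-4\right) 12 = -48$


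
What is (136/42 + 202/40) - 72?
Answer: -26759/420 ≈ -63.712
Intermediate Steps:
(136/42 + 202/40) - 72 = (136*(1/42) + 202*(1/40)) - 72 = (68/21 + 101/20) - 72 = 3481/420 - 72 = -26759/420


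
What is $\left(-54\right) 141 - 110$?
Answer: $-7724$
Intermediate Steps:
$\left(-54\right) 141 - 110 = -7614 - 110 = -7724$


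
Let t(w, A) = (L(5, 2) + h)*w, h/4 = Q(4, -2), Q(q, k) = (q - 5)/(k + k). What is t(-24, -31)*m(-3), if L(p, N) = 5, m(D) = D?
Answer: 432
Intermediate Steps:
Q(q, k) = (-5 + q)/(2*k) (Q(q, k) = (-5 + q)/((2*k)) = (-5 + q)*(1/(2*k)) = (-5 + q)/(2*k))
h = 1 (h = 4*((½)*(-5 + 4)/(-2)) = 4*((½)*(-½)*(-1)) = 4*(¼) = 1)
t(w, A) = 6*w (t(w, A) = (5 + 1)*w = 6*w)
t(-24, -31)*m(-3) = (6*(-24))*(-3) = -144*(-3) = 432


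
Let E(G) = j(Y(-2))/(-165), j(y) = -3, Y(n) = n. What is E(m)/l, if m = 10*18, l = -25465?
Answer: -1/1400575 ≈ -7.1399e-7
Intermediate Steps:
m = 180
E(G) = 1/55 (E(G) = -3/(-165) = -3*(-1/165) = 1/55)
E(m)/l = (1/55)/(-25465) = (1/55)*(-1/25465) = -1/1400575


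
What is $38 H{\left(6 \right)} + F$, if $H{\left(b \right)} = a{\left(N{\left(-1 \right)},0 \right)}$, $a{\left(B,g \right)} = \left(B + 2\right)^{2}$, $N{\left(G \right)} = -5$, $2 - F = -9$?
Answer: $353$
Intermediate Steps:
$F = 11$ ($F = 2 - -9 = 2 + 9 = 11$)
$a{\left(B,g \right)} = \left(2 + B\right)^{2}$
$H{\left(b \right)} = 9$ ($H{\left(b \right)} = \left(2 - 5\right)^{2} = \left(-3\right)^{2} = 9$)
$38 H{\left(6 \right)} + F = 38 \cdot 9 + 11 = 342 + 11 = 353$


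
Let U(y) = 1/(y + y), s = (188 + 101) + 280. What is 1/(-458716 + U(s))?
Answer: -1138/522018807 ≈ -2.1800e-6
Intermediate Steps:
s = 569 (s = 289 + 280 = 569)
U(y) = 1/(2*y)
1/(-458716 + U(s)) = 1/(-458716 + (1/2)/569) = 1/(-458716 + (1/2)*(1/569)) = 1/(-458716 + 1/1138) = 1/(-522018807/1138) = -1138/522018807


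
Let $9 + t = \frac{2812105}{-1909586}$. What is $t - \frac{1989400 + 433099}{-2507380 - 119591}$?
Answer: $- \frac{47909191504595}{5016427044006} \approx -9.5505$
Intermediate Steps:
$t = - \frac{19998379}{1909586}$ ($t = -9 + \frac{2812105}{-1909586} = -9 + 2812105 \left(- \frac{1}{1909586}\right) = -9 - \frac{2812105}{1909586} = - \frac{19998379}{1909586} \approx -10.473$)
$t - \frac{1989400 + 433099}{-2507380 - 119591} = - \frac{19998379}{1909586} - \frac{1989400 + 433099}{-2507380 - 119591} = - \frac{19998379}{1909586} - \frac{2422499}{-2507380 + \left(-992797 + 873206\right)} = - \frac{19998379}{1909586} - \frac{2422499}{-2507380 - 119591} = - \frac{19998379}{1909586} - \frac{2422499}{-2626971} = - \frac{19998379}{1909586} - 2422499 \left(- \frac{1}{2626971}\right) = - \frac{19998379}{1909586} - - \frac{2422499}{2626971} = - \frac{19998379}{1909586} + \frac{2422499}{2626971} = - \frac{47909191504595}{5016427044006}$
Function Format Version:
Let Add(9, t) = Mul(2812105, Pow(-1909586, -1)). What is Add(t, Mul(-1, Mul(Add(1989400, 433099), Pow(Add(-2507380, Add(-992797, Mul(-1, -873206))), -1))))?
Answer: Rational(-47909191504595, 5016427044006) ≈ -9.5505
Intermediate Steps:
t = Rational(-19998379, 1909586) (t = Add(-9, Mul(2812105, Pow(-1909586, -1))) = Add(-9, Mul(2812105, Rational(-1, 1909586))) = Add(-9, Rational(-2812105, 1909586)) = Rational(-19998379, 1909586) ≈ -10.473)
Add(t, Mul(-1, Mul(Add(1989400, 433099), Pow(Add(-2507380, Add(-992797, Mul(-1, -873206))), -1)))) = Add(Rational(-19998379, 1909586), Mul(-1, Mul(Add(1989400, 433099), Pow(Add(-2507380, Add(-992797, Mul(-1, -873206))), -1)))) = Add(Rational(-19998379, 1909586), Mul(-1, Mul(2422499, Pow(Add(-2507380, Add(-992797, 873206)), -1)))) = Add(Rational(-19998379, 1909586), Mul(-1, Mul(2422499, Pow(Add(-2507380, -119591), -1)))) = Add(Rational(-19998379, 1909586), Mul(-1, Mul(2422499, Pow(-2626971, -1)))) = Add(Rational(-19998379, 1909586), Mul(-1, Mul(2422499, Rational(-1, 2626971)))) = Add(Rational(-19998379, 1909586), Mul(-1, Rational(-2422499, 2626971))) = Add(Rational(-19998379, 1909586), Rational(2422499, 2626971)) = Rational(-47909191504595, 5016427044006)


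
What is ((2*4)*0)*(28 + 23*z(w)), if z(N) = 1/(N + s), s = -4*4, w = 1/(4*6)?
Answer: 0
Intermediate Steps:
w = 1/24 ≈ 0.041667
s = -16
z(N) = 1/(-16 + N) (z(N) = 1/(N - 16) = 1/(-16 + N))
((2*4)*0)*(28 + 23*z(w)) = ((2*4)*0)*(28 + 23/(-16 + 1/24)) = (8*0)*(28 + 23/(-383/24)) = 0*(28 + 23*(-24/383)) = 0*(28 - 552/383) = 0*(10172/383) = 0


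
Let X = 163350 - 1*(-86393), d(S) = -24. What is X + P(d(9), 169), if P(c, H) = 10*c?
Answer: 249503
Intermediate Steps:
X = 249743 (X = 163350 + 86393 = 249743)
X + P(d(9), 169) = 249743 + 10*(-24) = 249743 - 240 = 249503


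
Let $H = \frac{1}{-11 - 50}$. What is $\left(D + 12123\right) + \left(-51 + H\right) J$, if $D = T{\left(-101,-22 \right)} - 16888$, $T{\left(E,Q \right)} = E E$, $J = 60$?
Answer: $\frac{144876}{61} \approx 2375.0$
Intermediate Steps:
$T{\left(E,Q \right)} = E^{2}$
$H = - \frac{1}{61}$ ($H = \frac{1}{-61} = - \frac{1}{61} \approx -0.016393$)
$D = -6687$ ($D = \left(-101\right)^{2} - 16888 = 10201 - 16888 = -6687$)
$\left(D + 12123\right) + \left(-51 + H\right) J = \left(-6687 + 12123\right) + \left(-51 - \frac{1}{61}\right) 60 = 5436 - \frac{186720}{61} = \frac{144876}{61}$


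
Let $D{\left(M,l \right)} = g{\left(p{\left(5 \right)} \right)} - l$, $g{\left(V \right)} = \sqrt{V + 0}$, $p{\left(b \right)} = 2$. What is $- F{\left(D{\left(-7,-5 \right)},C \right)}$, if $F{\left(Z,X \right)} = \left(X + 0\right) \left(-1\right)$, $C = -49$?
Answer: $-49$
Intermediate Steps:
$g{\left(V \right)} = \sqrt{V}$
$D{\left(M,l \right)} = \sqrt{2} - l$
$F{\left(Z,X \right)} = - X$ ($F{\left(Z,X \right)} = X \left(-1\right) = - X$)
$- F{\left(D{\left(-7,-5 \right)},C \right)} = - \left(-1\right) \left(-49\right) = \left(-1\right) 49 = -49$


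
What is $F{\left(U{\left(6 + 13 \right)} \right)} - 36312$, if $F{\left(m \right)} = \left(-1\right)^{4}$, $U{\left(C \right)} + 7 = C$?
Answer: $-36311$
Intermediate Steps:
$U{\left(C \right)} = -7 + C$
$F{\left(m \right)} = 1$
$F{\left(U{\left(6 + 13 \right)} \right)} - 36312 = 1 - 36312 = -36311$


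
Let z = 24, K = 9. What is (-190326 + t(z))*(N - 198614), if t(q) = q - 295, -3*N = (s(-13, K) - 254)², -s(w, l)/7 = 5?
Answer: 129484549711/3 ≈ 4.3161e+10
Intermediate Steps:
s(w, l) = -35 (s(w, l) = -7*5 = -35)
N = -83521/3 (N = -(-35 - 254)²/3 = -⅓*(-289)² = -⅓*83521 = -83521/3 ≈ -27840.)
t(q) = -295 + q
(-190326 + t(z))*(N - 198614) = (-190326 + (-295 + 24))*(-83521/3 - 198614) = (-190326 - 271)*(-679363/3) = -190597*(-679363/3) = 129484549711/3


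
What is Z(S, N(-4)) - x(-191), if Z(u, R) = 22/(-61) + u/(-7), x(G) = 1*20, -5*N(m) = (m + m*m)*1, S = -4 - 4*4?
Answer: -7474/427 ≈ -17.504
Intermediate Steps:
S = -20 (S = -4 - 16 = -20)
N(m) = -m/5 - m²/5 (N(m) = -(m + m*m)/5 = -(m + m²)/5 = -m/5 - m²/5)
x(G) = 20
Z(u, R) = -22/61 - u/7 (Z(u, R) = 22*(-1/61) + u*(-⅐) = -22/61 - u/7)
Z(S, N(-4)) - x(-191) = (-22/61 - ⅐*(-20)) - 1*20 = (-22/61 + 20/7) - 20 = 1066/427 - 20 = -7474/427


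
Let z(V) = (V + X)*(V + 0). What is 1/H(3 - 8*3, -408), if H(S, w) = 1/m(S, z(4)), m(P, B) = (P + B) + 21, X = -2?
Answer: 8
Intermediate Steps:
z(V) = V*(-2 + V) (z(V) = (V - 2)*(V + 0) = (-2 + V)*V = V*(-2 + V))
m(P, B) = 21 + B + P (m(P, B) = (B + P) + 21 = 21 + B + P)
H(S, w) = 1/(29 + S) (H(S, w) = 1/(21 + 4*(-2 + 4) + S) = 1/(21 + 4*2 + S) = 1/(21 + 8 + S) = 1/(29 + S))
1/H(3 - 8*3, -408) = 1/(1/(29 + (3 - 8*3))) = 1/(1/(29 + (3 - 24))) = 1/(1/(29 - 21)) = 1/(1/8) = 1/(⅛) = 8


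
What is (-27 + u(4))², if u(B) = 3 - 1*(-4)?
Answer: 400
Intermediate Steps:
u(B) = 7 (u(B) = 3 + 4 = 7)
(-27 + u(4))² = (-27 + 7)² = (-20)² = 400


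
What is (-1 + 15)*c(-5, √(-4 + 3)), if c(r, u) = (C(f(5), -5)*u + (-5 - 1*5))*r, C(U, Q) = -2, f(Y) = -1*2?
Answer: 700 + 140*I ≈ 700.0 + 140.0*I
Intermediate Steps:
f(Y) = -2
c(r, u) = r*(-10 - 2*u) (c(r, u) = (-2*u + (-5 - 1*5))*r = (-2*u + (-5 - 5))*r = (-2*u - 10)*r = (-10 - 2*u)*r = r*(-10 - 2*u))
(-1 + 15)*c(-5, √(-4 + 3)) = (-1 + 15)*(2*(-5)*(-5 - √(-4 + 3))) = 14*(2*(-5)*(-5 - √(-1))) = 14*(2*(-5)*(-5 - I)) = 14*(50 + 10*I) = 700 + 140*I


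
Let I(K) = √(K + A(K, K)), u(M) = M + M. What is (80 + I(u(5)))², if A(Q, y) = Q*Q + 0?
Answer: (80 + √110)² ≈ 8188.1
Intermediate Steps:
u(M) = 2*M
A(Q, y) = Q² (A(Q, y) = Q² + 0 = Q²)
I(K) = √(K + K²)
(80 + I(u(5)))² = (80 + √((2*5)*(1 + 2*5)))² = (80 + √(10*(1 + 10)))² = (80 + √(10*11))² = (80 + √110)²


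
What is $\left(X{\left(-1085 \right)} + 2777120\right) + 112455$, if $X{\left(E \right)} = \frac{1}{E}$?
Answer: $\frac{3135188874}{1085} \approx 2.8896 \cdot 10^{6}$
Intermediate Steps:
$\left(X{\left(-1085 \right)} + 2777120\right) + 112455 = \left(\frac{1}{-1085} + 2777120\right) + 112455 = \left(- \frac{1}{1085} + 2777120\right) + 112455 = \frac{3013175199}{1085} + 112455 = \frac{3135188874}{1085}$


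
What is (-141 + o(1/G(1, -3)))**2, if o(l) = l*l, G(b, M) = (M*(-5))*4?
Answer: 257656744801/12960000 ≈ 19881.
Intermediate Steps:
G(b, M) = -20*M (G(b, M) = -5*M*4 = -20*M)
o(l) = l**2
(-141 + o(1/G(1, -3)))**2 = (-141 + (1/(-20*(-3)))**2)**2 = (-141 + (1/60)**2)**2 = (-141 + 1/3600)**2 = (-507599/3600)**2 = 257656744801/12960000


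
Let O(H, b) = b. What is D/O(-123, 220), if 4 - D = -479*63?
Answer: 30181/220 ≈ 137.19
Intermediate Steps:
D = 30181 (D = 4 - (-479)*63 = 4 - 1*(-30177) = 4 + 30177 = 30181)
D/O(-123, 220) = 30181/220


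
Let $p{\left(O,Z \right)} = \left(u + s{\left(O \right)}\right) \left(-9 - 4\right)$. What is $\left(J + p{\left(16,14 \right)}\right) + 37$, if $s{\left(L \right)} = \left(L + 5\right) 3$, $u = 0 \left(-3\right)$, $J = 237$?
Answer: $-545$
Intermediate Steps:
$u = 0$
$s{\left(L \right)} = 15 + 3 L$ ($s{\left(L \right)} = \left(5 + L\right) 3 = 15 + 3 L$)
$p{\left(O,Z \right)} = -195 - 39 O$ ($p{\left(O,Z \right)} = \left(0 + \left(15 + 3 O\right)\right) \left(-9 - 4\right) = \left(15 + 3 O\right) \left(-13\right) = -195 - 39 O$)
$\left(J + p{\left(16,14 \right)}\right) + 37 = \left(237 - 819\right) + 37 = -582 + 37 = -545$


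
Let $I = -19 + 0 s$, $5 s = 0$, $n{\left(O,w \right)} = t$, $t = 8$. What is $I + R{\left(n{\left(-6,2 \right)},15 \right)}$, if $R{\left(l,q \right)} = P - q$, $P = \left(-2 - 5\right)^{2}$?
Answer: $15$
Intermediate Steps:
$n{\left(O,w \right)} = 8$
$P = 49$ ($P = \left(-7\right)^{2} = 49$)
$s = 0$ ($s = \frac{1}{5} \cdot 0 = 0$)
$R{\left(l,q \right)} = 49 - q$
$I = -19$ ($I = -19 + 0 \cdot 0 = -19 + 0 = -19$)
$I + R{\left(n{\left(-6,2 \right)},15 \right)} = -19 + \left(49 - 15\right) = -19 + 34 = 15$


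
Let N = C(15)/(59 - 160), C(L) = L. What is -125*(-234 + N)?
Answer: 2956125/101 ≈ 29269.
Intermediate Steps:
N = -15/101 (N = 15/(59 - 160) = 15/(-101) = 15*(-1/101) = -15/101 ≈ -0.14851)
-125*(-234 + N) = -125*(-234 - 15/101) = -125*(-23649/101) = 2956125/101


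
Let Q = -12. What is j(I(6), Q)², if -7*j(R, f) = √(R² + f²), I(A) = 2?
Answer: 148/49 ≈ 3.0204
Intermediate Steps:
j(R, f) = -√(R² + f²)/7
j(I(6), Q)² = (-√(2² + (-12)²)/7)² = (-√(4 + 144)/7)² = (-2*√37/7)² = 148/49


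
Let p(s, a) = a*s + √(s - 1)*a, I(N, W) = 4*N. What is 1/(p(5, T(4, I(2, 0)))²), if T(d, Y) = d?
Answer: 1/784 ≈ 0.0012755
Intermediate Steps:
p(s, a) = a*s + a*√(-1 + s) (p(s, a) = a*s + √(-1 + s)*a = a*s + a*√(-1 + s))
1/(p(5, T(4, I(2, 0)))²) = 1/((4*(5 + √(-1 + 5)))²) = 1/((4*(5 + √4))²) = 1/((4*(5 + 2))²) = 1/((4*7)²) = 1/(28²) = 1/784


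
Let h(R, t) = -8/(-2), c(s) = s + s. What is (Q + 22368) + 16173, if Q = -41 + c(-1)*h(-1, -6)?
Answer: 38492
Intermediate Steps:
c(s) = 2*s
h(R, t) = 4 (h(R, t) = -8*(-1/2) = 4)
Q = -49 (Q = -41 + (2*(-1))*4 = -41 - 2*4 = -41 - 8 = -49)
(Q + 22368) + 16173 = (-49 + 22368) + 16173 = 22319 + 16173 = 38492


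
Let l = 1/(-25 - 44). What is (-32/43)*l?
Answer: 32/2967 ≈ 0.010785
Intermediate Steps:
l = -1/69 (l = 1/(-69) = -1/69 ≈ -0.014493)
(-32/43)*l = -32/43*(-1/69) = 32/2967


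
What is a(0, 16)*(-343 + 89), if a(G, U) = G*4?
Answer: 0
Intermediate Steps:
a(G, U) = 4*G
a(0, 16)*(-343 + 89) = (4*0)*(-343 + 89) = 0*(-254) = 0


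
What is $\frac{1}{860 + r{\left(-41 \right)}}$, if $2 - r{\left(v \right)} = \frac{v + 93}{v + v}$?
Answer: $\frac{41}{35368} \approx 0.0011592$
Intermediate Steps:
$r{\left(v \right)} = 2 - \frac{93 + v}{2 v}$ ($r{\left(v \right)} = 2 - \frac{v + 93}{v + v} = 2 - \frac{93 + v}{2 v}$)
$\frac{1}{860 + r{\left(-41 \right)}} = \frac{1}{860 + \frac{3 \left(-31 - 41\right)}{2 \left(-41\right)}} = \frac{1}{860 + \frac{3}{2} \left(- \frac{1}{41}\right) \left(-72\right)} = \frac{1}{860 + \frac{108}{41}} = \frac{1}{\frac{35368}{41}} = \frac{41}{35368}$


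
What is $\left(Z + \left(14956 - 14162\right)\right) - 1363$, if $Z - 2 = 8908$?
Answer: $8341$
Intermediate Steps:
$Z = 8910$ ($Z = 2 + 8908 = 8910$)
$\left(Z + \left(14956 - 14162\right)\right) - 1363 = \left(8910 + \left(14956 - 14162\right)\right) - 1363 = \left(8910 + 794\right) - 1363 = 9704 - 1363 = 8341$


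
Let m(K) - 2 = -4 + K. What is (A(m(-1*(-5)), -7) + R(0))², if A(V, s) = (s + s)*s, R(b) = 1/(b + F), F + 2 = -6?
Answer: 613089/64 ≈ 9579.5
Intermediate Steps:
F = -8 (F = -2 - 6 = -8)
m(K) = -2 + K (m(K) = 2 + (-4 + K) = -2 + K)
R(b) = 1/(-8 + b) (R(b) = 1/(b - 8) = 1/(-8 + b))
A(V, s) = 2*s² (A(V, s) = (2*s)*s = 2*s²)
(A(m(-1*(-5)), -7) + R(0))² = (2*(-7)² + 1/(-8 + 0))² = (2*49 + 1/(-8))² = (98 - ⅛)² = (783/8)² = 613089/64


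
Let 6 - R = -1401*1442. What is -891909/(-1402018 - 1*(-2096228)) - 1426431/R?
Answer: -465353339657/233746060680 ≈ -1.9909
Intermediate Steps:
R = 2020248 (R = 6 - (-1401)*1442 = 6 - 1*(-2020242) = 6 + 2020242 = 2020248)
-891909/(-1402018 - 1*(-2096228)) - 1426431/R = -891909/(-1402018 - 1*(-2096228)) - 1426431/2020248 = -891909/(-1402018 + 2096228) - 1426431*1/2020248 = -891909/694210 - 475477/673416 = -465353339657/233746060680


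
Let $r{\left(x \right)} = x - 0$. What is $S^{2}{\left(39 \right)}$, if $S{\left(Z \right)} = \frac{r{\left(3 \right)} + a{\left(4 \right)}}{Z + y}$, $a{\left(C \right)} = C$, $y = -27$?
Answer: $\frac{49}{144} \approx 0.34028$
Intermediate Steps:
$r{\left(x \right)} = x$ ($r{\left(x \right)} = x + 0 = x$)
$S{\left(Z \right)} = \frac{7}{-27 + Z}$ ($S{\left(Z \right)} = \frac{3 + 4}{Z - 27} = \frac{7}{-27 + Z}$)
$S^{2}{\left(39 \right)} = \left(\frac{7}{-27 + 39}\right)^{2} = \left(\frac{7}{12}\right)^{2} = \frac{49}{144}$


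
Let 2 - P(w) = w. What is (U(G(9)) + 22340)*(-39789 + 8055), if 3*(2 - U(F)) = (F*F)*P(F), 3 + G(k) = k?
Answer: -710524260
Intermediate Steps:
P(w) = 2 - w
G(k) = -3 + k
U(F) = 2 - F²*(2 - F)/3 (U(F) = 2 - F*F*(2 - F)/3 = 2 - F²*(2 - F)/3)
(U(G(9)) + 22340)*(-39789 + 8055) = ((2 + (-3 + 9)²*(-2 + (-3 + 9))/3) + 22340)*(-39789 + 8055) = ((2 + (⅓)*6²*(-2 + 6)) + 22340)*(-31734) = ((2 + (⅓)*36*4) + 22340)*(-31734) = ((2 + 48) + 22340)*(-31734) = (50 + 22340)*(-31734) = 22390*(-31734) = -710524260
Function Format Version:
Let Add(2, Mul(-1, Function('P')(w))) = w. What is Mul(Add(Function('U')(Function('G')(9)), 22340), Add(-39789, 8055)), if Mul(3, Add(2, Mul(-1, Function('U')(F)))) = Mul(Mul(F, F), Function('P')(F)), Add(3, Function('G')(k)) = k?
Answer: -710524260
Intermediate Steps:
Function('P')(w) = Add(2, Mul(-1, w))
Function('G')(k) = Add(-3, k)
Function('U')(F) = Add(2, Mul(Rational(-1, 3), Pow(F, 2), Add(2, Mul(-1, F)))) (Function('U')(F) = Add(2, Mul(Rational(-1, 3), Mul(Mul(F, F), Add(2, Mul(-1, F))))) = Add(2, Mul(Rational(-1, 3), Mul(Pow(F, 2), Add(2, Mul(-1, F))))) = Add(2, Mul(Rational(-1, 3), Pow(F, 2), Add(2, Mul(-1, F)))))
Mul(Add(Function('U')(Function('G')(9)), 22340), Add(-39789, 8055)) = Mul(Add(Add(2, Mul(Rational(1, 3), Pow(Add(-3, 9), 2), Add(-2, Add(-3, 9)))), 22340), Add(-39789, 8055)) = Mul(Add(Add(2, Mul(Rational(1, 3), Pow(6, 2), Add(-2, 6))), 22340), -31734) = Mul(Add(Add(2, Mul(Rational(1, 3), 36, 4)), 22340), -31734) = Mul(Add(Add(2, 48), 22340), -31734) = Mul(Add(50, 22340), -31734) = Mul(22390, -31734) = -710524260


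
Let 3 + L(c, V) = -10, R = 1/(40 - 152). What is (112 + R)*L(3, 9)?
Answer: -163059/112 ≈ -1455.9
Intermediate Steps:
R = -1/112 (R = 1/(-112) = -1/112 ≈ -0.0089286)
L(c, V) = -13 (L(c, V) = -3 - 10 = -13)
(112 + R)*L(3, 9) = (112 - 1/112)*(-13) = (12543/112)*(-13) = -163059/112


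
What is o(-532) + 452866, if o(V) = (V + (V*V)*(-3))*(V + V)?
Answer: 904431522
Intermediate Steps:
o(V) = 2*V*(V - 3*V²) (o(V) = (V + V²*(-3))*(2*V) = (V - 3*V²)*(2*V) = 2*V*(V - 3*V²))
o(-532) + 452866 = (-532)²*(2 - 6*(-532)) + 452866 = 283024*(2 + 3192) + 452866 = 283024*3194 + 452866 = 903978656 + 452866 = 904431522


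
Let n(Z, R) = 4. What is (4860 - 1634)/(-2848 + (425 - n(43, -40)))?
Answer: -3226/2427 ≈ -1.3292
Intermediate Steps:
(4860 - 1634)/(-2848 + (425 - n(43, -40))) = (4860 - 1634)/(-2848 + (425 - 1*4)) = 3226/(-2848 + (425 - 4)) = 3226/(-2848 + 421) = 3226/(-2427) = 3226*(-1/2427) = -3226/2427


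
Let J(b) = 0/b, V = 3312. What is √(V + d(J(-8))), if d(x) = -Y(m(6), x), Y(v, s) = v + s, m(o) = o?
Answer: √3306 ≈ 57.498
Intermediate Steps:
J(b) = 0
Y(v, s) = s + v
d(x) = -6 - x (d(x) = -(x + 6) = -(6 + x) = -6 - x)
√(V + d(J(-8))) = √(3312 + (-6 - 1*0)) = √(3312 + (-6 + 0)) = √(3312 - 6) = √3306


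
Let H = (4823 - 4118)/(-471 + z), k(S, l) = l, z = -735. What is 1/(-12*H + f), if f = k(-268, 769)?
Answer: 67/51993 ≈ 0.0012886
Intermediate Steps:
f = 769
H = -235/402 (H = (4823 - 4118)/(-471 - 735) = 705/(-1206) = 705*(-1/1206) = -235/402 ≈ -0.58458)
1/(-12*H + f) = 1/(-12*(-235/402) + 769) = 1/(470/67 + 769) = 1/(51993/67) = 67/51993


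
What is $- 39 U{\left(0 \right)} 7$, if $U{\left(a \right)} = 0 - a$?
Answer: $0$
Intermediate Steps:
$U{\left(a \right)} = - a$
$- 39 U{\left(0 \right)} 7 = - 39 \left(\left(-1\right) 0\right) 7 = \left(-39\right) 0 \cdot 7 = 0 \cdot 7 = 0$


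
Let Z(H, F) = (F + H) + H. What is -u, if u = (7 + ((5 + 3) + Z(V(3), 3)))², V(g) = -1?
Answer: -256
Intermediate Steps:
Z(H, F) = F + 2*H
u = 256 (u = (7 + ((5 + 3) + (3 + 2*(-1))))² = (7 + (8 + (3 - 2)))² = (7 + (8 + 1))² = (7 + 9)² = 16² = 256)
-u = -1*256 = -256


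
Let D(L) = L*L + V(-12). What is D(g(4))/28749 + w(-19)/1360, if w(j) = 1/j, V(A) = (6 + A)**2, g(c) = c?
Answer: 1314931/742874160 ≈ 0.0017701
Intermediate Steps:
D(L) = 36 + L**2 (D(L) = L*L + (6 - 12)**2 = L**2 + (-6)**2 = L**2 + 36 = 36 + L**2)
D(g(4))/28749 + w(-19)/1360 = (36 + 4**2)/28749 + 1/(-19*1360) = (36 + 16)*(1/28749) - 1/19*1/1360 = 52*(1/28749) - 1/25840 = 52/28749 - 1/25840 = 1314931/742874160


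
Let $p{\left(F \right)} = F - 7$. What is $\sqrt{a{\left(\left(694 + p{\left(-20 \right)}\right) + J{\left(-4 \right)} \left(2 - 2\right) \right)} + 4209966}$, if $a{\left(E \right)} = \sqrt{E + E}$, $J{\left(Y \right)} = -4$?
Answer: $\sqrt{4209966 + \sqrt{1334}} \approx 2051.8$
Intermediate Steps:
$p{\left(F \right)} = -7 + F$
$a{\left(E \right)} = \sqrt{2} \sqrt{E}$ ($a{\left(E \right)} = \sqrt{2 E} = \sqrt{2} \sqrt{E}$)
$\sqrt{a{\left(\left(694 + p{\left(-20 \right)}\right) + J{\left(-4 \right)} \left(2 - 2\right) \right)} + 4209966} = \sqrt{\sqrt{2} \sqrt{\left(694 - 27\right) - 4 \left(2 - 2\right)} + 4209966} = \sqrt{\sqrt{2} \sqrt{\left(694 - 27\right) - 0} + 4209966} = \sqrt{\sqrt{2} \sqrt{667 + 0} + 4209966} = \sqrt{\sqrt{2} \sqrt{667} + 4209966} = \sqrt{\sqrt{1334} + 4209966} = \sqrt{4209966 + \sqrt{1334}}$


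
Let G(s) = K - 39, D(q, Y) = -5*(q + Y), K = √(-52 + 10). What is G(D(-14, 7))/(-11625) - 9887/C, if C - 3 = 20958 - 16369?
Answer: -38252429/17794000 - I*√42/11625 ≈ -2.1497 - 0.00055748*I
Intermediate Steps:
K = I*√42 (K = √(-42) = I*√42 ≈ 6.4807*I)
D(q, Y) = -5*Y - 5*q (D(q, Y) = -5*(Y + q) = -5*Y - 5*q)
C = 4592 (C = 3 + (20958 - 16369) = 3 + 4589 = 4592)
G(s) = -39 + I*√42 (G(s) = I*√42 - 39 = -39 + I*√42)
G(D(-14, 7))/(-11625) - 9887/C = (-39 + I*√42)/(-11625) - 9887/4592 = (-39 + I*√42)*(-1/11625) - 9887*1/4592 = (13/3875 - I*√42/11625) - 9887/4592 = -38252429/17794000 - I*√42/11625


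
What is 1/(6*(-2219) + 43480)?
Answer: 1/30166 ≈ 3.3150e-5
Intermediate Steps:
1/(6*(-2219) + 43480) = 1/(-13314 + 43480) = 1/30166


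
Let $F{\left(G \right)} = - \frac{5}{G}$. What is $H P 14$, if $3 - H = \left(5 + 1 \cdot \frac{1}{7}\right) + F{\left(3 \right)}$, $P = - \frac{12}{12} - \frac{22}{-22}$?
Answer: $0$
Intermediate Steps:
$P = 0$ ($P = \left(-12\right) \frac{1}{12} - -1 = -1 + 1 = 0$)
$H = - \frac{10}{21}$ ($H = 3 - \left(\left(5 + 1 \cdot \frac{1}{7}\right) - \frac{5}{3}\right) = 3 - \left(\left(5 + \frac{1}{7}\right) - \frac{5}{3}\right) = 3 - \left(\frac{36}{7} - \frac{5}{3}\right) = 3 - \frac{73}{21} = - \frac{10}{21} \approx -0.47619$)
$H P 14 = \left(- \frac{10}{21}\right) 0 \cdot 14 = 0 \cdot 14 = 0$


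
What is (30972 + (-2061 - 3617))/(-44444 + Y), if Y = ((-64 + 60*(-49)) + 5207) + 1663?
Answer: -12647/20289 ≈ -0.62334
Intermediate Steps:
Y = 3866 (Y = ((-64 - 2940) + 5207) + 1663 = (-3004 + 5207) + 1663 = 2203 + 1663 = 3866)
(30972 + (-2061 - 3617))/(-44444 + Y) = (30972 + (-2061 - 3617))/(-44444 + 3866) = (30972 - 5678)/(-40578) = 25294*(-1/40578) = -12647/20289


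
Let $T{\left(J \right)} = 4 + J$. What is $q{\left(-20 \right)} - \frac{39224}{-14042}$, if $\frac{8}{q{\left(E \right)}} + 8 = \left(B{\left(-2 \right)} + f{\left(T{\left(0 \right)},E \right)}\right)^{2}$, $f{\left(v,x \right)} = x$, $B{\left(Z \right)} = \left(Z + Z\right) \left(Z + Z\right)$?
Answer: $\frac{26633}{7021} \approx 3.7933$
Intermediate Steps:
$B{\left(Z \right)} = 4 Z^{2}$ ($B{\left(Z \right)} = 2 Z 2 Z = 4 Z^{2}$)
$q{\left(E \right)} = \frac{8}{-8 + \left(16 + E\right)^{2}}$ ($q{\left(E \right)} = \frac{8}{-8 + \left(4 \left(-2\right)^{2} + E\right)^{2}} = \frac{8}{-8 + \left(4 \cdot 4 + E\right)^{2}} = \frac{8}{-8 + \left(16 + E\right)^{2}}$)
$q{\left(-20 \right)} - \frac{39224}{-14042} = \frac{8}{-8 + \left(16 - 20\right)^{2}} - \frac{39224}{-14042} = \frac{8}{-8 + \left(-4\right)^{2}} - 39224 \left(- \frac{1}{14042}\right) = \frac{8}{-8 + 16} - - \frac{19612}{7021} = \frac{8}{8} + \frac{19612}{7021} = 8 \cdot \frac{1}{8} + \frac{19612}{7021} = 1 + \frac{19612}{7021} = \frac{26633}{7021}$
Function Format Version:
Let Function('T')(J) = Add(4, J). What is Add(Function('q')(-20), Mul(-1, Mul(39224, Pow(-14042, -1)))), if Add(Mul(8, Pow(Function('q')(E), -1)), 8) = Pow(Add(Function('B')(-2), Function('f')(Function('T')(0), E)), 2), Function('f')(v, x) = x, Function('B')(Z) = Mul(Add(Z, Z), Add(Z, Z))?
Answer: Rational(26633, 7021) ≈ 3.7933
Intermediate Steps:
Function('B')(Z) = Mul(4, Pow(Z, 2)) (Function('B')(Z) = Mul(Mul(2, Z), Mul(2, Z)) = Mul(4, Pow(Z, 2)))
Function('q')(E) = Mul(8, Pow(Add(-8, Pow(Add(16, E), 2)), -1)) (Function('q')(E) = Mul(8, Pow(Add(-8, Pow(Add(Mul(4, Pow(-2, 2)), E), 2)), -1)) = Mul(8, Pow(Add(-8, Pow(Add(Mul(4, 4), E), 2)), -1)) = Mul(8, Pow(Add(-8, Pow(Add(16, E), 2)), -1)))
Add(Function('q')(-20), Mul(-1, Mul(39224, Pow(-14042, -1)))) = Add(Mul(8, Pow(Add(-8, Pow(Add(16, -20), 2)), -1)), Mul(-1, Mul(39224, Pow(-14042, -1)))) = Add(Mul(8, Pow(Add(-8, Pow(-4, 2)), -1)), Mul(-1, Mul(39224, Rational(-1, 14042)))) = Add(Mul(8, Pow(Add(-8, 16), -1)), Mul(-1, Rational(-19612, 7021))) = Add(Mul(8, Pow(8, -1)), Rational(19612, 7021)) = Add(Mul(8, Rational(1, 8)), Rational(19612, 7021)) = Add(1, Rational(19612, 7021)) = Rational(26633, 7021)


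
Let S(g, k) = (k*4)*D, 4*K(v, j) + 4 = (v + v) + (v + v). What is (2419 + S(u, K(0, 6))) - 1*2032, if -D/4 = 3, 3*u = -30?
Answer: 435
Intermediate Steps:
u = -10 (u = (⅓)*(-30) = -10)
D = -12 (D = -4*3 = -12)
K(v, j) = -1 + v (K(v, j) = -1 + ((v + v) + (v + v))/4 = -1 + (2*v + 2*v)/4 = -1 + (4*v)/4 = -1 + v)
S(g, k) = -48*k (S(g, k) = (k*4)*(-12) = (4*k)*(-12) = -48*k)
(2419 + S(u, K(0, 6))) - 1*2032 = (2419 - 48*(-1 + 0)) - 1*2032 = (2419 - 48*(-1)) - 2032 = (2419 + 48) - 2032 = 2467 - 2032 = 435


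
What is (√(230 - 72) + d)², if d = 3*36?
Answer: (108 + √158)² ≈ 14537.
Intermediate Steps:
d = 108
(√(230 - 72) + d)² = (√(230 - 72) + 108)² = (√158 + 108)² = (108 + √158)²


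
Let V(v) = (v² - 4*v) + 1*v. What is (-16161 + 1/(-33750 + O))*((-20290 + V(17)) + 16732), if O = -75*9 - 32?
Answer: 1848773798960/34457 ≈ 5.3655e+7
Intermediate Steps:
V(v) = v² - 3*v (V(v) = (v² - 4*v) + v = v² - 3*v)
O = -707 (O = -675 - 32 = -707)
(-16161 + 1/(-33750 + O))*((-20290 + V(17)) + 16732) = (-16161 + 1/(-33750 - 707))*((-20290 + 17*(-3 + 17)) + 16732) = (-16161 + 1/(-34457))*((-20290 + 17*14) + 16732) = (-16161 - 1/34457)*((-20290 + 238) + 16732) = -556859578*(-20052 + 16732)/34457 = -556859578/34457*(-3320) = 1848773798960/34457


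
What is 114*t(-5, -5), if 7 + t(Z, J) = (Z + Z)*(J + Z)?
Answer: 10602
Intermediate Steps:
t(Z, J) = -7 + 2*Z*(J + Z) (t(Z, J) = -7 + (Z + Z)*(J + Z) = -7 + (2*Z)*(J + Z) = -7 + 2*Z*(J + Z))
114*t(-5, -5) = 114*(-7 + 2*(-5)² + 2*(-5)*(-5)) = 114*(-7 + 2*25 + 50) = 114*(-7 + 50 + 50) = 114*93 = 10602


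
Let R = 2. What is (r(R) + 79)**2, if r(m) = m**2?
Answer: 6889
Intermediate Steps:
(r(R) + 79)**2 = (2**2 + 79)**2 = (4 + 79)**2 = 83**2 = 6889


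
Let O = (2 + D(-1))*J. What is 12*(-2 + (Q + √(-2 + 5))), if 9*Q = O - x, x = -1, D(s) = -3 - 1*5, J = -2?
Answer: -20/3 + 12*√3 ≈ 14.118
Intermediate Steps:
D(s) = -8 (D(s) = -3 - 5 = -8)
O = 12 (O = (2 - 8)*(-2) = -6*(-2) = 12)
Q = 13/9 (Q = (12 - 1*(-1))/9 = (12 + 1)/9 = (⅑)*13 = 13/9 ≈ 1.4444)
12*(-2 + (Q + √(-2 + 5))) = 12*(-2 + (13/9 + √(-2 + 5))) = 12*(-2 + (13/9 + √3)) = 12*(-5/9 + √3) = -20/3 + 12*√3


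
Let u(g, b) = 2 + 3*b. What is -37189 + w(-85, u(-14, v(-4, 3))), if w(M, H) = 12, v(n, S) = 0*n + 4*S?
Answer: -37177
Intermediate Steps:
v(n, S) = 4*S (v(n, S) = 0 + 4*S = 4*S)
-37189 + w(-85, u(-14, v(-4, 3))) = -37189 + 12 = -37177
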